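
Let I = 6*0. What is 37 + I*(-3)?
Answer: 37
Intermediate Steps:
I = 0
37 + I*(-3) = 37 + 0*(-3) = 37 + 0 = 37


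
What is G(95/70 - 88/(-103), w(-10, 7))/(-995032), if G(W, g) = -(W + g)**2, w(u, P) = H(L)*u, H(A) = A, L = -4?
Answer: 3705035161/2069033719648 ≈ 0.0017907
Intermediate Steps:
w(u, P) = -4*u
G(95/70 - 88/(-103), w(-10, 7))/(-995032) = -((95/70 - 88/(-103)) - 4*(-10))**2/(-995032) = -((95*(1/70) - 88*(-1/103)) + 40)**2*(-1/995032) = -((19/14 + 88/103) + 40)**2*(-1/995032) = -(3189/1442 + 40)**2*(-1/995032) = -(60869/1442)**2*(-1/995032) = -1*3705035161/2079364*(-1/995032) = -3705035161/2079364*(-1/995032) = 3705035161/2069033719648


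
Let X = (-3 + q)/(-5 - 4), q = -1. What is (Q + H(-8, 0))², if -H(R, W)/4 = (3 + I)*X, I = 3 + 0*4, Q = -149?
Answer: 229441/9 ≈ 25493.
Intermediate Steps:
I = 3 (I = 3 + 0 = 3)
X = 4/9 (X = (-3 - 1)/(-5 - 4) = -4/(-9) = -4*(-⅑) = 4/9 ≈ 0.44444)
H(R, W) = -32/3 (H(R, W) = -4*(3 + 3)*4/9 = -24*4/9 = -4*8/3 = -32/3)
(Q + H(-8, 0))² = (-149 - 32/3)² = (-479/3)² = 229441/9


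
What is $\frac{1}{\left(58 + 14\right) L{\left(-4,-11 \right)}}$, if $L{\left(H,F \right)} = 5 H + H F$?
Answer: $\frac{1}{1728} \approx 0.0005787$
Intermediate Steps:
$L{\left(H,F \right)} = 5 H + F H$
$\frac{1}{\left(58 + 14\right) L{\left(-4,-11 \right)}} = \frac{1}{\left(58 + 14\right) \left(- 4 \left(5 - 11\right)\right)} = \frac{1}{72 \left(\left(-4\right) \left(-6\right)\right)} = \frac{1}{72 \cdot 24} = \frac{1}{1728}$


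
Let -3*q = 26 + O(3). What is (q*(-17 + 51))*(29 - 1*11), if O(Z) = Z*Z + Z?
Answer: -7752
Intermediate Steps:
O(Z) = Z + Z² (O(Z) = Z² + Z = Z + Z²)
q = -38/3 (q = -(26 + 3*(1 + 3))/3 = -(26 + 3*4)/3 = -(26 + 12)/3 = -⅓*38 = -38/3 ≈ -12.667)
(q*(-17 + 51))*(29 - 1*11) = (-38*(-17 + 51)/3)*(29 - 1*11) = (-38/3*34)*(29 - 11) = -1292/3*18 = -7752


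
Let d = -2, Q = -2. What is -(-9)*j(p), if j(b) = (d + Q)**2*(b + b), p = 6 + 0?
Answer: 1728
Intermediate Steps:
p = 6
j(b) = 32*b (j(b) = (-2 - 2)**2*(b + b) = (-4)**2*(2*b) = 16*(2*b) = 32*b)
-(-9)*j(p) = -(-9)*32*6 = -(-9)*192 = -1*(-1728) = 1728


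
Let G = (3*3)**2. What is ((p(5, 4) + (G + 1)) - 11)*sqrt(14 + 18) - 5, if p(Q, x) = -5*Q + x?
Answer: -5 + 200*sqrt(2) ≈ 277.84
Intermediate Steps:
p(Q, x) = x - 5*Q
G = 81 (G = 9**2 = 81)
((p(5, 4) + (G + 1)) - 11)*sqrt(14 + 18) - 5 = (((4 - 5*5) + (81 + 1)) - 11)*sqrt(14 + 18) - 5 = (((4 - 25) + 82) - 11)*sqrt(32) - 5 = ((-21 + 82) - 11)*(4*sqrt(2)) - 5 = (61 - 11)*(4*sqrt(2)) - 5 = 50*(4*sqrt(2)) - 5 = 200*sqrt(2) - 5 = -5 + 200*sqrt(2)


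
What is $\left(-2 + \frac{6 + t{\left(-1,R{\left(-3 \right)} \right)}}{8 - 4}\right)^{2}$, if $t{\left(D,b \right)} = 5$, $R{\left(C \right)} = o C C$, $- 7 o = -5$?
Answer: $\frac{9}{16} \approx 0.5625$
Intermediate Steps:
$o = \frac{5}{7}$ ($o = \left(- \frac{1}{7}\right) \left(-5\right) = \frac{5}{7} \approx 0.71429$)
$R{\left(C \right)} = \frac{5 C^{2}}{7}$ ($R{\left(C \right)} = \frac{5 C}{7} C = \frac{5 C^{2}}{7}$)
$\left(-2 + \frac{6 + t{\left(-1,R{\left(-3 \right)} \right)}}{8 - 4}\right)^{2} = \left(-2 + \frac{6 + 5}{8 - 4}\right)^{2} = \left(-2 + \frac{11}{4}\right)^{2} = \left(\frac{3}{4}\right)^{2} = \frac{9}{16}$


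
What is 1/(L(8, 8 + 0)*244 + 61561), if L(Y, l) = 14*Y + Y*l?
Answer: 1/104505 ≈ 9.5689e-6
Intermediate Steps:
1/(L(8, 8 + 0)*244 + 61561) = 1/((8*(14 + (8 + 0)))*244 + 61561) = 1/((8*(14 + 8))*244 + 61561) = 1/((8*22)*244 + 61561) = 1/(176*244 + 61561) = 1/(42944 + 61561) = 1/104505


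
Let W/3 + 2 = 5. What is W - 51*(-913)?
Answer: 46572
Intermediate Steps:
W = 9 (W = -6 + 3*5 = -6 + 15 = 9)
W - 51*(-913) = 9 - 51*(-913) = 9 + 46563 = 46572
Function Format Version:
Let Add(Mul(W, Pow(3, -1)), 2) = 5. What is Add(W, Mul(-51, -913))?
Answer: 46572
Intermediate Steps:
W = 9 (W = Add(-6, Mul(3, 5)) = Add(-6, 15) = 9)
Add(W, Mul(-51, -913)) = Add(9, Mul(-51, -913)) = Add(9, 46563) = 46572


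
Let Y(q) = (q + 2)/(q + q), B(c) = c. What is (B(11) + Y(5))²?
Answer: 13689/100 ≈ 136.89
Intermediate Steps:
Y(q) = (2 + q)/(2*q) (Y(q) = (2 + q)/((2*q)) = (2 + q)*(1/(2*q)) = (2 + q)/(2*q))
(B(11) + Y(5))² = (11 + (½)*(2 + 5)/5)² = (11 + (½)*(⅕)*7)² = (11 + 7/10)² = (117/10)² = 13689/100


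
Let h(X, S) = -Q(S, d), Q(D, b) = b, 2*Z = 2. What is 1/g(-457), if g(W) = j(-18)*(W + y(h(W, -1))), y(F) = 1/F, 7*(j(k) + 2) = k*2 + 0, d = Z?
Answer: 7/22900 ≈ 0.00030568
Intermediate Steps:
Z = 1 (Z = (½)*2 = 1)
d = 1
h(X, S) = -1 (h(X, S) = -1*1 = -1)
j(k) = -2 + 2*k/7 (j(k) = -2 + (k*2 + 0)/7 = -2 + (2*k + 0)/7 = -2 + (2*k)/7 = -2 + 2*k/7)
g(W) = 50/7 - 50*W/7 (g(W) = (-2 + (2/7)*(-18))*(W + 1/(-1)) = (-2 - 36/7)*(W - 1) = -50*(-1 + W)/7 = 50/7 - 50*W/7)
1/g(-457) = 1/(50/7 - 50/7*(-457)) = 1/(50/7 + 22850/7) = 1/(22900/7) = 7/22900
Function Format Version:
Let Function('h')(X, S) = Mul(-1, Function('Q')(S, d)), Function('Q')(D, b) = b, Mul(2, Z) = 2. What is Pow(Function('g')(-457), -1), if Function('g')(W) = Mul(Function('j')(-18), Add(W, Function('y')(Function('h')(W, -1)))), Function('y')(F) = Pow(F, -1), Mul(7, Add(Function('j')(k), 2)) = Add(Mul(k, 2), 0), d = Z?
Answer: Rational(7, 22900) ≈ 0.00030568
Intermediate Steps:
Z = 1 (Z = Mul(Rational(1, 2), 2) = 1)
d = 1
Function('h')(X, S) = -1 (Function('h')(X, S) = Mul(-1, 1) = -1)
Function('j')(k) = Add(-2, Mul(Rational(2, 7), k)) (Function('j')(k) = Add(-2, Mul(Rational(1, 7), Add(Mul(k, 2), 0))) = Add(-2, Mul(Rational(1, 7), Add(Mul(2, k), 0))) = Add(-2, Mul(Rational(1, 7), Mul(2, k))) = Add(-2, Mul(Rational(2, 7), k)))
Function('g')(W) = Add(Rational(50, 7), Mul(Rational(-50, 7), W)) (Function('g')(W) = Mul(Add(-2, Mul(Rational(2, 7), -18)), Add(W, Pow(-1, -1))) = Mul(Add(-2, Rational(-36, 7)), Add(W, -1)) = Mul(Rational(-50, 7), Add(-1, W)) = Add(Rational(50, 7), Mul(Rational(-50, 7), W)))
Pow(Function('g')(-457), -1) = Pow(Add(Rational(50, 7), Mul(Rational(-50, 7), -457)), -1) = Pow(Add(Rational(50, 7), Rational(22850, 7)), -1) = Pow(Rational(22900, 7), -1) = Rational(7, 22900)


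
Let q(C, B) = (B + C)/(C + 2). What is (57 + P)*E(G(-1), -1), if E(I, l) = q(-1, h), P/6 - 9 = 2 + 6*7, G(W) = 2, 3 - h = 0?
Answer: 750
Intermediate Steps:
h = 3 (h = 3 - 1*0 = 3 + 0 = 3)
q(C, B) = (B + C)/(2 + C)
P = 318 (P = 54 + 6*(2 + 6*7) = 54 + 6*(2 + 42) = 54 + 6*44 = 54 + 264 = 318)
E(I, l) = 2 (E(I, l) = (3 - 1)/(2 - 1) = 2/1 = 1*2 = 2)
(57 + P)*E(G(-1), -1) = (57 + 318)*2 = 375*2 = 750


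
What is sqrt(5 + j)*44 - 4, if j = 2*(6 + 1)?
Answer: -4 + 44*sqrt(19) ≈ 187.79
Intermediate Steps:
j = 14 (j = 2*7 = 14)
sqrt(5 + j)*44 - 4 = sqrt(5 + 14)*44 - 4 = sqrt(19)*44 - 4 = 44*sqrt(19) - 4 = -4 + 44*sqrt(19)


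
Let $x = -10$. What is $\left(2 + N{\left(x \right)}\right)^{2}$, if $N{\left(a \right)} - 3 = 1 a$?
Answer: $25$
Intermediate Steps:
$N{\left(a \right)} = 3 + a$ ($N{\left(a \right)} = 3 + 1 a = 3 + a$)
$\left(2 + N{\left(x \right)}\right)^{2} = \left(2 + \left(3 - 10\right)\right)^{2} = \left(2 - 7\right)^{2} = \left(-5\right)^{2} = 25$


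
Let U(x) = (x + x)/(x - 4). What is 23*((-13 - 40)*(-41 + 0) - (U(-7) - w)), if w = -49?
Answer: 537050/11 ≈ 48823.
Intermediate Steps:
U(x) = 2*x/(-4 + x) (U(x) = (2*x)/(-4 + x) = 2*x/(-4 + x))
23*((-13 - 40)*(-41 + 0) - (U(-7) - w)) = 23*((-13 - 40)*(-41 + 0) - (2*(-7)/(-4 - 7) - 1*(-49))) = 23*(-53*(-41) - (2*(-7)/(-11) + 49)) = 23*(2173 - (2*(-7)*(-1/11) + 49)) = 23*(2173 - (14/11 + 49)) = 23*(2173 - 1*553/11) = 23*(2173 - 553/11) = 23*(23350/11) = 537050/11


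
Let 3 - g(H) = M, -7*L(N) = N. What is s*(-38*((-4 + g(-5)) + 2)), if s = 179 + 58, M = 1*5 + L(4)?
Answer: 216144/7 ≈ 30878.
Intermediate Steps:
L(N) = -N/7
M = 31/7 (M = 1*5 - ⅐*4 = 5 - 4/7 = 31/7 ≈ 4.4286)
g(H) = -10/7 (g(H) = 3 - 1*31/7 = 3 - 31/7 = -10/7)
s = 237
s*(-38*((-4 + g(-5)) + 2)) = 237*(-38*((-4 - 10/7) + 2)) = 237*(-38*(-38/7 + 2)) = 237*(-38*(-24/7)) = 237*(912/7) = 216144/7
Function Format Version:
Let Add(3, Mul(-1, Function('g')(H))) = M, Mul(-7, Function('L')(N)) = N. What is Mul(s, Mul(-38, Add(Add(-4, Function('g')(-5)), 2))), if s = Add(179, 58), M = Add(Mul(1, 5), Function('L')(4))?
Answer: Rational(216144, 7) ≈ 30878.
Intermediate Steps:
Function('L')(N) = Mul(Rational(-1, 7), N)
M = Rational(31, 7) (M = Add(Mul(1, 5), Mul(Rational(-1, 7), 4)) = Add(5, Rational(-4, 7)) = Rational(31, 7) ≈ 4.4286)
Function('g')(H) = Rational(-10, 7) (Function('g')(H) = Add(3, Mul(-1, Rational(31, 7))) = Add(3, Rational(-31, 7)) = Rational(-10, 7))
s = 237
Mul(s, Mul(-38, Add(Add(-4, Function('g')(-5)), 2))) = Mul(237, Mul(-38, Add(Add(-4, Rational(-10, 7)), 2))) = Mul(237, Mul(-38, Add(Rational(-38, 7), 2))) = Mul(237, Mul(-38, Rational(-24, 7))) = Mul(237, Rational(912, 7)) = Rational(216144, 7)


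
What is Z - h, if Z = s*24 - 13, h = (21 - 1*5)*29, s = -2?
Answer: -525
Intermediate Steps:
h = 464 (h = (21 - 5)*29 = 16*29 = 464)
Z = -61 (Z = -2*24 - 13 = -48 - 13 = -61)
Z - h = -61 - 1*464 = -61 - 464 = -525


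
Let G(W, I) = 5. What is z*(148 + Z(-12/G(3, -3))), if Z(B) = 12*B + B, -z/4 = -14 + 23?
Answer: -21024/5 ≈ -4204.8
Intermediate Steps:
z = -36 (z = -4*(-14 + 23) = -4*9 = -36)
Z(B) = 13*B
z*(148 + Z(-12/G(3, -3))) = -36*(148 + 13*(-12/5)) = -36*(148 - 156/5) = -36*584/5 = -21024/5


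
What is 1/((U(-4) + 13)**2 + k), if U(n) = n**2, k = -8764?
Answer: -1/7923 ≈ -0.00012621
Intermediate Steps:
1/((U(-4) + 13)**2 + k) = 1/(((-4)**2 + 13)**2 - 8764) = 1/((16 + 13)**2 - 8764) = 1/(29**2 - 8764) = 1/(841 - 8764) = 1/(-7923) = -1/7923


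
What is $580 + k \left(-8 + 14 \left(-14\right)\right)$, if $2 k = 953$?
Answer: $-96626$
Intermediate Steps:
$k = \frac{953}{2}$ ($k = \frac{1}{2} \cdot 953 = \frac{953}{2} \approx 476.5$)
$580 + k \left(-8 + 14 \left(-14\right)\right) = 580 + \frac{953 \left(-8 + 14 \left(-14\right)\right)}{2} = 580 + \frac{953 \left(-8 - 196\right)}{2} = 580 + \frac{953}{2} \left(-204\right) = 580 - 97206 = -96626$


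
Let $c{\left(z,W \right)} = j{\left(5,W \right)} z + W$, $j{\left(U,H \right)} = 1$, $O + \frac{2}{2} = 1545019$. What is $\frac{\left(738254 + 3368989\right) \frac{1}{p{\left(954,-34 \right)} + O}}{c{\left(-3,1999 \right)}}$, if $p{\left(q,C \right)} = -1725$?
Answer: $\frac{1369081}{1026804276} \approx 0.0013333$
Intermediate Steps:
$O = 1545018$ ($O = -1 + 1545019 = 1545018$)
$c{\left(z,W \right)} = W + z$ ($c{\left(z,W \right)} = 1 z + W = z + W = W + z$)
$\frac{\left(738254 + 3368989\right) \frac{1}{p{\left(954,-34 \right)} + O}}{c{\left(-3,1999 \right)}} = \frac{\left(738254 + 3368989\right) \frac{1}{-1725 + 1545018}}{1999 - 3} = \frac{4107243 \cdot \frac{1}{1543293}}{1996} = 4107243 \cdot \frac{1}{1543293} \cdot \frac{1}{1996} = \frac{1369081}{514431} \cdot \frac{1}{1996} = \frac{1369081}{1026804276}$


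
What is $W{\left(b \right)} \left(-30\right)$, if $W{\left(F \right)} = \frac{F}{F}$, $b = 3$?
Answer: $-30$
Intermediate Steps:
$W{\left(F \right)} = 1$
$W{\left(b \right)} \left(-30\right) = 1 \left(-30\right) = -30$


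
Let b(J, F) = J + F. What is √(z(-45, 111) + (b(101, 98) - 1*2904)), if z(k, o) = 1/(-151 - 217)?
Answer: I*√22895143/92 ≈ 52.01*I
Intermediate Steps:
z(k, o) = -1/368 (z(k, o) = 1/(-368) = -1/368)
b(J, F) = F + J
√(z(-45, 111) + (b(101, 98) - 1*2904)) = √(-1/368 + ((98 + 101) - 1*2904)) = √(-1/368 + (199 - 2904)) = √(-1/368 - 2705) = √(-995441/368) = I*√22895143/92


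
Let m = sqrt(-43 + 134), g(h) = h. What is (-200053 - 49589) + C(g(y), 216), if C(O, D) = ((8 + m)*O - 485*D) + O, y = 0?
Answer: -354402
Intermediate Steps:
m = sqrt(91) ≈ 9.5394
C(O, D) = O - 485*D + O*(8 + sqrt(91)) (C(O, D) = ((8 + sqrt(91))*O - 485*D) + O = (O*(8 + sqrt(91)) - 485*D) + O = (-485*D + O*(8 + sqrt(91))) + O = O - 485*D + O*(8 + sqrt(91)))
(-200053 - 49589) + C(g(y), 216) = (-200053 - 49589) + (-485*216 + 9*0 + 0*sqrt(91)) = -249642 + (-104760 + 0 + 0) = -249642 - 104760 = -354402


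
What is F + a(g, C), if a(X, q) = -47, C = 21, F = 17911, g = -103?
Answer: 17864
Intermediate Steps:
F + a(g, C) = 17911 - 47 = 17864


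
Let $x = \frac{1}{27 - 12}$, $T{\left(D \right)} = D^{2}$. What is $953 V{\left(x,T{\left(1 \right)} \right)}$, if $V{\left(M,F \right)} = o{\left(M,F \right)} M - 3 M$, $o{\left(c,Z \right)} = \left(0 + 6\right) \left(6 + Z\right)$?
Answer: $\frac{12389}{5} \approx 2477.8$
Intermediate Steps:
$x = \frac{1}{15} \approx 0.066667$
$o{\left(c,Z \right)} = 36 + 6 Z$ ($o{\left(c,Z \right)} = 6 \left(6 + Z\right) = 36 + 6 Z$)
$V{\left(M,F \right)} = - 3 M + M \left(36 + 6 F\right)$ ($V{\left(M,F \right)} = \left(36 + 6 F\right) M - 3 M = M \left(36 + 6 F\right) - 3 M = - 3 M + M \left(36 + 6 F\right)$)
$953 V{\left(x,T{\left(1 \right)} \right)} = 953 \cdot 3 \cdot \frac{1}{15} \left(11 + 2 \cdot 1^{2}\right) = 953 \cdot 3 \cdot \frac{1}{15} \left(11 + 2 \cdot 1\right) = 953 \cdot 3 \cdot \frac{1}{15} \left(11 + 2\right) = 953 \cdot 3 \cdot \frac{1}{15} \cdot 13 = 953 \cdot \frac{13}{5} = \frac{12389}{5}$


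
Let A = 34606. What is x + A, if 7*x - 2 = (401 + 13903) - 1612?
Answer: 254936/7 ≈ 36419.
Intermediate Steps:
x = 12694/7 (x = 2/7 + ((401 + 13903) - 1612)/7 = 2/7 + (14304 - 1612)/7 = 2/7 + (1/7)*12692 = 2/7 + 12692/7 = 12694/7 ≈ 1813.4)
x + A = 12694/7 + 34606 = 254936/7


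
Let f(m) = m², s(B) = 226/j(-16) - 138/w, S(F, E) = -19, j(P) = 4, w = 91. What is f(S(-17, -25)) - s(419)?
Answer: 55695/182 ≈ 306.02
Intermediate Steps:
s(B) = 10007/182 (s(B) = 226/4 - 138/91 = 226*(¼) - 138*1/91 = 113/2 - 138/91 = 10007/182)
f(S(-17, -25)) - s(419) = (-19)² - 1*10007/182 = 361 - 10007/182 = 55695/182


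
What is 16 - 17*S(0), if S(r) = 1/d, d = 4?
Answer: 47/4 ≈ 11.750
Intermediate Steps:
S(r) = ¼ (S(r) = 1/4 = ¼)
16 - 17*S(0) = 16 - 17*¼ = 16 - 17/4 = 47/4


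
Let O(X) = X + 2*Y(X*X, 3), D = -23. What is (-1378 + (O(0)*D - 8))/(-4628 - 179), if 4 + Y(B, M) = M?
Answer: 1340/4807 ≈ 0.27876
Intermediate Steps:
Y(B, M) = -4 + M
O(X) = -2 + X (O(X) = X + 2*(-4 + 3) = X + 2*(-1) = X - 2 = -2 + X)
(-1378 + (O(0)*D - 8))/(-4628 - 179) = (-1378 + ((-2 + 0)*(-23) - 8))/(-4628 - 179) = (-1378 + (-2*(-23) - 8))/(-4807) = (-1378 + (46 - 8))*(-1/4807) = (-1378 + 38)*(-1/4807) = -1340*(-1/4807) = 1340/4807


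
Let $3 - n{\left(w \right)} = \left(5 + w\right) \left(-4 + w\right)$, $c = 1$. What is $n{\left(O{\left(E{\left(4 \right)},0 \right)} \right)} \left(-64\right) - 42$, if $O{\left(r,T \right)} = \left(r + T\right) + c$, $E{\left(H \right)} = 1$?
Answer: $-1130$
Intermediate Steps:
$O{\left(r,T \right)} = 1 + T + r$ ($O{\left(r,T \right)} = \left(r + T\right) + 1 = \left(T + r\right) + 1 = 1 + T + r$)
$n{\left(w \right)} = 3 - \left(-4 + w\right) \left(5 + w\right)$ ($n{\left(w \right)} = 3 - \left(5 + w\right) \left(-4 + w\right) = 3 - \left(-4 + w\right) \left(5 + w\right)$)
$n{\left(O{\left(E{\left(4 \right)},0 \right)} \right)} \left(-64\right) - 42 = \left(23 - \left(1 + 0 + 1\right) - \left(1 + 0 + 1\right)^{2}\right) \left(-64\right) - 42 = \left(23 - 2 - 2^{2}\right) \left(-64\right) - 42 = \left(23 - 2 - 4\right) \left(-64\right) - 42 = 17 \left(-64\right) - 42 = -1088 - 42 = -1130$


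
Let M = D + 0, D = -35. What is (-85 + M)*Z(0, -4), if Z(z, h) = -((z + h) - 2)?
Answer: -720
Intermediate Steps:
Z(z, h) = 2 - h - z (Z(z, h) = -((h + z) - 2) = -(-2 + h + z) = 2 - h - z)
M = -35 (M = -35 + 0 = -35)
(-85 + M)*Z(0, -4) = (-85 - 35)*(2 - 1*(-4) - 1*0) = -120*(2 + 4 + 0) = -120*6 = -720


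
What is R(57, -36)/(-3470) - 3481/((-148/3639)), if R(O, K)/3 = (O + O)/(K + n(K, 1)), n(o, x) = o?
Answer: 43955736433/513560 ≈ 85590.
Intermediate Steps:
R(O, K) = 3*O/K (R(O, K) = 3*((O + O)/(K + K)) = 3*((2*O)/((2*K))) = 3*((2*O)*(1/(2*K))) = 3*(O/K) = 3*O/K)
R(57, -36)/(-3470) - 3481/((-148/3639)) = (3*57/(-36))/(-3470) - 3481/((-148/3639)) = (3*57*(-1/36))*(-1/3470) - 3481/((-148*1/3639)) = -19/4*(-1/3470) - 3481/(-148/3639) = 19/13880 - 3481*(-3639/148) = 19/13880 + 12667359/148 = 43955736433/513560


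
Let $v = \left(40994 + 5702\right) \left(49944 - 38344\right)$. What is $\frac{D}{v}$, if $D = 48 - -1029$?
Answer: $\frac{1077}{541673600} \approx 1.9883 \cdot 10^{-6}$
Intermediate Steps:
$v = 541673600$ ($v = 46696 \cdot 11600 = 541673600$)
$D = 1077$ ($D = 48 + 1029 = 1077$)
$\frac{D}{v} = \frac{1077}{541673600}$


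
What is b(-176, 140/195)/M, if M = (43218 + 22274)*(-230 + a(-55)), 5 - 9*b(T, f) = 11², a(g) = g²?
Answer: -29/411862815 ≈ -7.0412e-8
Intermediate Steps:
b(T, f) = -116/9 (b(T, f) = 5/9 - ⅑*11² = 5/9 - ⅑*121 = 5/9 - 121/9 = -116/9)
M = 183050140 (M = (43218 + 22274)*(-230 + (-55)²) = 65492*(-230 + 3025) = 65492*2795 = 183050140)
b(-176, 140/195)/M = -116/9/183050140 = -116/9*1/183050140 = -29/411862815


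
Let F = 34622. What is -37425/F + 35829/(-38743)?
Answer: -2690428413/1341360146 ≈ -2.0057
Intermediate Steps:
-37425/F + 35829/(-38743) = -37425/34622 + 35829/(-38743) = -37425*1/34622 + 35829*(-1/38743) = -37425/34622 - 35829/38743 = -2690428413/1341360146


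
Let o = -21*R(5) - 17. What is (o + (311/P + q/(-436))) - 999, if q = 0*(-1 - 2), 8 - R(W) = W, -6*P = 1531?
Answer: -1653815/1531 ≈ -1080.2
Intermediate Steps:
P = -1531/6 (P = -⅙*1531 = -1531/6 ≈ -255.17)
R(W) = 8 - W
o = -80 (o = -21*(8 - 1*5) - 17 = -21*(8 - 5) - 17 = -21*3 - 17 = -63 - 17 = -80)
q = 0 (q = 0*(-3) = 0)
(o + (311/P + q/(-436))) - 999 = (-80 + (311/(-1531/6) + 0/(-436))) - 999 = (-80 + (311*(-6/1531) + 0*(-1/436))) - 999 = (-80 + (-1866/1531 + 0)) - 999 = (-80 - 1866/1531) - 999 = -124346/1531 - 999 = -1653815/1531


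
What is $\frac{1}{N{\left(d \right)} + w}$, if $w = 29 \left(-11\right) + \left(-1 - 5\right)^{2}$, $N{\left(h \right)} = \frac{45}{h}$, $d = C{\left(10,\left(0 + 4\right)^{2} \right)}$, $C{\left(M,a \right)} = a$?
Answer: $- \frac{16}{4483} \approx -0.003569$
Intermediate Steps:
$d = 16$ ($d = \left(0 + 4\right)^{2} = 4^{2} = 16$)
$w = -283$ ($w = -319 + \left(-6\right)^{2} = -319 + 36 = -283$)
$\frac{1}{N{\left(d \right)} + w} = \frac{1}{\frac{45}{16} - 283} = \frac{1}{- \frac{4483}{16}} = - \frac{16}{4483}$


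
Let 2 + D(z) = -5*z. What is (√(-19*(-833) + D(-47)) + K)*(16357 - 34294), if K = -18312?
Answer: 328462344 - 35874*√4015 ≈ 3.2619e+8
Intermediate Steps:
D(z) = -2 - 5*z
(√(-19*(-833) + D(-47)) + K)*(16357 - 34294) = (√(-19*(-833) + (-2 - 5*(-47))) - 18312)*(16357 - 34294) = (√(15827 + (-2 + 235)) - 18312)*(-17937) = (√(15827 + 233) - 18312)*(-17937) = (√16060 - 18312)*(-17937) = (2*√4015 - 18312)*(-17937) = (-18312 + 2*√4015)*(-17937) = 328462344 - 35874*√4015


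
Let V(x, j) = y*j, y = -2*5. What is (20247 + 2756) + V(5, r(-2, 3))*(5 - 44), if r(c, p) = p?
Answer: 24173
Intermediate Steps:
y = -10
V(x, j) = -10*j
(20247 + 2756) + V(5, r(-2, 3))*(5 - 44) = (20247 + 2756) + (-10*3)*(5 - 44) = 23003 - 30*(-39) = 23003 + 1170 = 24173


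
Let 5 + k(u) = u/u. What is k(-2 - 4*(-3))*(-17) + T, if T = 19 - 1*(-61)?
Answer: 148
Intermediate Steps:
k(u) = -4 (k(u) = -5 + u/u = -5 + 1 = -4)
T = 80 (T = 19 + 61 = 80)
k(-2 - 4*(-3))*(-17) + T = -4*(-17) + 80 = 68 + 80 = 148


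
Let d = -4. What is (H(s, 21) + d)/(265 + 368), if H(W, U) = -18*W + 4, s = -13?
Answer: 78/211 ≈ 0.36967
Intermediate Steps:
H(W, U) = 4 - 18*W
(H(s, 21) + d)/(265 + 368) = ((4 - 18*(-13)) - 4)/(265 + 368) = ((4 + 234) - 4)/633 = (238 - 4)*(1/633) = 234*(1/633) = 78/211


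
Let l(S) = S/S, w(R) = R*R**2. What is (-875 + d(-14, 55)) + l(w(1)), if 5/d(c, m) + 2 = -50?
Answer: -45453/52 ≈ -874.10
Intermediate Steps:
w(R) = R**3
l(S) = 1
d(c, m) = -5/52 (d(c, m) = 5/(-2 - 50) = 5/(-52) = 5*(-1/52) = -5/52)
(-875 + d(-14, 55)) + l(w(1)) = (-875 - 5/52) + 1 = -45505/52 + 1 = -45453/52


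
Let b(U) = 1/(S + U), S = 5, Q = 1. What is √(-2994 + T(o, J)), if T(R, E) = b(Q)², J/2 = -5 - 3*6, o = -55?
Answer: I*√107783/6 ≈ 54.717*I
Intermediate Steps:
J = -46 (J = 2*(-5 - 3*6) = 2*(-5 - 18) = 2*(-23) = -46)
b(U) = 1/(5 + U)
T(R, E) = 1/36 (T(R, E) = (1/(5 + 1))² = (1/6)² = (⅙)² = 1/36)
√(-2994 + T(o, J)) = √(-2994 + 1/36) = √(-107783/36) = I*√107783/6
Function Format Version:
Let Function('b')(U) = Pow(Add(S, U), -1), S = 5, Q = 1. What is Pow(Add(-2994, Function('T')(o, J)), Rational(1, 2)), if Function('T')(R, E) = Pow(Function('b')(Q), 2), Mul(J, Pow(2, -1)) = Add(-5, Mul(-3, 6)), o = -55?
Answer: Mul(Rational(1, 6), I, Pow(107783, Rational(1, 2))) ≈ Mul(54.717, I)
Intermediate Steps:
J = -46 (J = Mul(2, Add(-5, Mul(-3, 6))) = Mul(2, Add(-5, -18)) = Mul(2, -23) = -46)
Function('b')(U) = Pow(Add(5, U), -1)
Function('T')(R, E) = Rational(1, 36) (Function('T')(R, E) = Pow(Pow(Add(5, 1), -1), 2) = Pow(Pow(6, -1), 2) = Pow(Rational(1, 6), 2) = Rational(1, 36))
Pow(Add(-2994, Function('T')(o, J)), Rational(1, 2)) = Pow(Add(-2994, Rational(1, 36)), Rational(1, 2)) = Pow(Rational(-107783, 36), Rational(1, 2)) = Mul(Rational(1, 6), I, Pow(107783, Rational(1, 2)))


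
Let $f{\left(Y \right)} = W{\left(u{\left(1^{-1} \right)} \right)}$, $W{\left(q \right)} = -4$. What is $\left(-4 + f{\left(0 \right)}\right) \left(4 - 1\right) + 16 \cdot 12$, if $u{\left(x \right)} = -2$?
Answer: $168$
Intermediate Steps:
$f{\left(Y \right)} = -4$
$\left(-4 + f{\left(0 \right)}\right) \left(4 - 1\right) + 16 \cdot 12 = \left(-4 - 4\right) \left(4 - 1\right) + 16 \cdot 12 = \left(-8\right) 3 + 192 = -24 + 192 = 168$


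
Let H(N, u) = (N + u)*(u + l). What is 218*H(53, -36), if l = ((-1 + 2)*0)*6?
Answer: -133416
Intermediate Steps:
l = 0 (l = (1*0)*6 = 0*6 = 0)
H(N, u) = u*(N + u) (H(N, u) = (N + u)*(u + 0) = (N + u)*u = u*(N + u))
218*H(53, -36) = 218*(-36*(53 - 36)) = 218*(-36*17) = 218*(-612) = -133416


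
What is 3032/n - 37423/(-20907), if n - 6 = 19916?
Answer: 404465515/208254627 ≈ 1.9422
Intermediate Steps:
n = 19922 (n = 6 + 19916 = 19922)
3032/n - 37423/(-20907) = 3032/19922 - 37423/(-20907) = 3032*(1/19922) - 37423*(-1/20907) = 1516/9961 + 37423/20907 = 404465515/208254627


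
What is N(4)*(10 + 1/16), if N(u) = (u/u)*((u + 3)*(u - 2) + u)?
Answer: 1449/8 ≈ 181.13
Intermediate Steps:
N(u) = u + (-2 + u)*(3 + u) (N(u) = 1*((3 + u)*(-2 + u) + u) = 1*((-2 + u)*(3 + u) + u) = 1*(u + (-2 + u)*(3 + u)) = u + (-2 + u)*(3 + u))
N(4)*(10 + 1/16) = (-6 + 4² + 2*4)*(10 + 1/16) = (-6 + 16 + 8)*(10 + 1/16) = 18*(161/16) = 1449/8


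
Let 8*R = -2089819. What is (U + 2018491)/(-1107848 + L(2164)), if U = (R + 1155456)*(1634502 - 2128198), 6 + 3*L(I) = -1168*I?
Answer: 1324425230271/5851102 ≈ 2.2635e+5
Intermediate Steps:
R = -2089819/8 (R = (1/8)*(-2089819) = -2089819/8 ≈ -2.6123e+5)
L(I) = -2 - 1168*I/3 (L(I) = -2 + (-1168*I)/3 = -2 - 1168*I/3)
U = -441477095248 (U = (-2089819/8 + 1155456)*(1634502 - 2128198) = (7153829/8)*(-493696) = -441477095248)
(U + 2018491)/(-1107848 + L(2164)) = (-441477095248 + 2018491)/(-1107848 + (-2 - 1168/3*2164)) = -441475076757/(-1107848 + (-2 - 2527552/3)) = -441475076757/(-1107848 - 2527558/3) = -441475076757/(-5851102/3) = -441475076757*(-3/5851102) = 1324425230271/5851102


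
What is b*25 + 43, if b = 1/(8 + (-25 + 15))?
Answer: 61/2 ≈ 30.500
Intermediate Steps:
b = -½ (b = 1/(8 - 10) = 1/(-2) = -½ ≈ -0.50000)
b*25 + 43 = -½*25 + 43 = -25/2 + 43 = 61/2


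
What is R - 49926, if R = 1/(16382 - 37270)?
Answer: -1042854289/20888 ≈ -49926.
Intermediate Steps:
R = -1/20888 (R = 1/(-20888) = -1/20888 ≈ -4.7874e-5)
R - 49926 = -1/20888 - 49926 = -1042854289/20888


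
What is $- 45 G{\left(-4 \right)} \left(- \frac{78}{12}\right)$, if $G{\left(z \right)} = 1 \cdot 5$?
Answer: $\frac{2925}{2} \approx 1462.5$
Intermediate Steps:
$G{\left(z \right)} = 5$
$- 45 G{\left(-4 \right)} \left(- \frac{78}{12}\right) = \left(-45\right) 5 \left(- \frac{78}{12}\right) = - 225 \left(\left(-78\right) \frac{1}{12}\right) = \left(-225\right) \left(- \frac{13}{2}\right) = \frac{2925}{2}$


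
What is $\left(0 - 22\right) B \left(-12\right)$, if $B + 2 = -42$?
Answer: $-11616$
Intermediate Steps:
$B = -44$ ($B = -2 - 42 = -44$)
$\left(0 - 22\right) B \left(-12\right) = \left(0 - 22\right) \left(-44\right) \left(-12\right) = \left(-22\right) \left(-44\right) \left(-12\right) = 968 \left(-12\right) = -11616$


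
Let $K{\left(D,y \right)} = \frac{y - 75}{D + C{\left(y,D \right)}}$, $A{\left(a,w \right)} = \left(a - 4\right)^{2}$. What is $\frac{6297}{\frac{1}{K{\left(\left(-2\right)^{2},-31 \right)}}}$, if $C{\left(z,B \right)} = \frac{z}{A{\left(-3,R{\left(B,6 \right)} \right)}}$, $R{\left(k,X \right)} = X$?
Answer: $- \frac{10902206}{55} \approx -1.9822 \cdot 10^{5}$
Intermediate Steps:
$A{\left(a,w \right)} = \left(-4 + a\right)^{2}$
$C{\left(z,B \right)} = \frac{z}{49}$ ($C{\left(z,B \right)} = \frac{z}{\left(-4 - 3\right)^{2}} = \frac{z}{\left(-7\right)^{2}} = \frac{z}{49}$)
$K{\left(D,y \right)} = \frac{-75 + y}{D + \frac{y}{49}}$ ($K{\left(D,y \right)} = \frac{y - 75}{D + \frac{y}{49}} = \frac{-75 + y}{D + \frac{y}{49}}$)
$\frac{6297}{\frac{1}{K{\left(\left(-2\right)^{2},-31 \right)}}} = \frac{6297}{\frac{1}{49 \frac{1}{-31 + 49 \left(-2\right)^{2}} \left(-75 - 31\right)}} = \frac{6297}{\frac{1}{49 \frac{1}{-31 + 49 \cdot 4} \left(-106\right)}} = \frac{6297}{\frac{1}{49 \frac{1}{-31 + 196} \left(-106\right)}} = \frac{6297}{\frac{1}{49 \cdot \frac{1}{165} \left(-106\right)}} = \frac{6297}{\frac{1}{- \frac{5194}{165}}} = \frac{6297}{- \frac{165}{5194}} = 6297 \left(- \frac{5194}{165}\right) = - \frac{10902206}{55}$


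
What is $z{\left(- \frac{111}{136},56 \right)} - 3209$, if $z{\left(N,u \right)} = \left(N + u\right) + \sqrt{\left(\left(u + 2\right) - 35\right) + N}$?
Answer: $- \frac{428919}{136} + \frac{\sqrt{102578}}{68} \approx -3149.1$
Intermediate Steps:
$z{\left(N,u \right)} = N + u + \sqrt{-33 + N + u}$ ($z{\left(N,u \right)} = \left(N + u\right) + \sqrt{\left(\left(2 + u\right) - 35\right) + N} = \left(N + u\right) + \sqrt{\left(-33 + u\right) + N} = \left(N + u\right) + \sqrt{-33 + N + u} = N + u + \sqrt{-33 + N + u}$)
$z{\left(- \frac{111}{136},56 \right)} - 3209 = \left(- \frac{111}{136} + 56 + \sqrt{-33 - \frac{111}{136} + 56}\right) - 3209 = \left(- \frac{111}{136} + 56 + \sqrt{\frac{3017}{136}}\right) - 3209 = \left(- \frac{111}{136} + 56 + \frac{\sqrt{102578}}{68}\right) - 3209 = \left(\frac{7505}{136} + \frac{\sqrt{102578}}{68}\right) - 3209 = - \frac{428919}{136} + \frac{\sqrt{102578}}{68}$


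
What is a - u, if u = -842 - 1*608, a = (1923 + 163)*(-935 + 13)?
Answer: -1921842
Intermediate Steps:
a = -1923292 (a = 2086*(-922) = -1923292)
u = -1450 (u = -842 - 608 = -1450)
a - u = -1923292 - 1*(-1450) = -1923292 + 1450 = -1921842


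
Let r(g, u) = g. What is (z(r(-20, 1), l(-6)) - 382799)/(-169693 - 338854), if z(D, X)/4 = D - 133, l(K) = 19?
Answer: 383411/508547 ≈ 0.75393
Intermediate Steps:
z(D, X) = -532 + 4*D (z(D, X) = 4*(D - 133) = 4*(-133 + D) = -532 + 4*D)
(z(r(-20, 1), l(-6)) - 382799)/(-169693 - 338854) = ((-532 + 4*(-20)) - 382799)/(-169693 - 338854) = ((-532 - 80) - 382799)/(-508547) = (-612 - 382799)*(-1/508547) = -383411*(-1/508547) = 383411/508547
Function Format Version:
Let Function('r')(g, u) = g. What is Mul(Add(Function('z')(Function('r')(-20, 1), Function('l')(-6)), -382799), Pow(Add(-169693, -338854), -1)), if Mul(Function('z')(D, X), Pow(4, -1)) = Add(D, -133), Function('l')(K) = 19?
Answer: Rational(383411, 508547) ≈ 0.75393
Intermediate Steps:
Function('z')(D, X) = Add(-532, Mul(4, D)) (Function('z')(D, X) = Mul(4, Add(D, -133)) = Mul(4, Add(-133, D)) = Add(-532, Mul(4, D)))
Mul(Add(Function('z')(Function('r')(-20, 1), Function('l')(-6)), -382799), Pow(Add(-169693, -338854), -1)) = Mul(Add(Add(-532, Mul(4, -20)), -382799), Pow(Add(-169693, -338854), -1)) = Mul(Add(Add(-532, -80), -382799), Pow(-508547, -1)) = Mul(Add(-612, -382799), Rational(-1, 508547)) = Mul(-383411, Rational(-1, 508547)) = Rational(383411, 508547)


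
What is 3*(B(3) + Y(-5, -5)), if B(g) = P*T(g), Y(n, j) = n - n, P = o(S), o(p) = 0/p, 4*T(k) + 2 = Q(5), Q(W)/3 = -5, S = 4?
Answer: 0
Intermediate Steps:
Q(W) = -15 (Q(W) = 3*(-5) = -15)
T(k) = -17/4 (T(k) = -½ + (¼)*(-15) = -½ - 15/4 = -17/4)
o(p) = 0
P = 0
Y(n, j) = 0
B(g) = 0 (B(g) = 0*(-17/4) = 0)
3*(B(3) + Y(-5, -5)) = 3*(0 + 0) = 3*0 = 0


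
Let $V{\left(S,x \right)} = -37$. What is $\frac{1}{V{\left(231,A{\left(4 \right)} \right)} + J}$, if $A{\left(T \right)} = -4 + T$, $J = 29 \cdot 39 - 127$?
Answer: $\frac{1}{967} \approx 0.0010341$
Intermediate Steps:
$J = 1004$ ($J = 1131 - 127 = 1004$)
$\frac{1}{V{\left(231,A{\left(4 \right)} \right)} + J} = \frac{1}{-37 + 1004} = \frac{1}{967}$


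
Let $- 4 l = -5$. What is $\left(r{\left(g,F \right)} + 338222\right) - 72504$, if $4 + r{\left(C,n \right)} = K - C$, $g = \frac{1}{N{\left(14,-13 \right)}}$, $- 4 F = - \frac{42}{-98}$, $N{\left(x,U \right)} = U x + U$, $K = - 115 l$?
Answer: $\frac{207144799}{780} \approx 2.6557 \cdot 10^{5}$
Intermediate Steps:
$l = \frac{5}{4}$ ($l = \left(- \frac{1}{4}\right) \left(-5\right) = \frac{5}{4} \approx 1.25$)
$K = - \frac{575}{4}$ ($K = \left(-115\right) \frac{5}{4} = - \frac{575}{4} \approx -143.75$)
$N{\left(x,U \right)} = U + U x$
$F = - \frac{3}{28}$ ($F = - \frac{\left(-42\right) \frac{1}{-98}}{4} = - \frac{\left(-42\right) \left(- \frac{1}{98}\right)}{4} = \left(- \frac{1}{4}\right) \frac{3}{7} = - \frac{3}{28} \approx -0.10714$)
$g = - \frac{1}{195}$ ($g = \frac{1}{\left(-13\right) \left(1 + 14\right)} = \frac{1}{\left(-13\right) 15} = \frac{1}{-195} = - \frac{1}{195} \approx -0.0051282$)
$r{\left(C,n \right)} = - \frac{591}{4} - C$ ($r{\left(C,n \right)} = -4 - \left(\frac{575}{4} + C\right) = - \frac{591}{4} - C$)
$\left(r{\left(g,F \right)} + 338222\right) - 72504 = \left(\left(- \frac{591}{4} - - \frac{1}{195}\right) + 338222\right) - 72504 = \left(\left(- \frac{591}{4} + \frac{1}{195}\right) + 338222\right) - 72504 = \left(- \frac{115241}{780} + 338222\right) - 72504 = \frac{263697919}{780} - 72504 = \frac{207144799}{780}$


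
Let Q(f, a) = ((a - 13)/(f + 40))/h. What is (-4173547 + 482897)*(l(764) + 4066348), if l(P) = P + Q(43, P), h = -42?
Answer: -26162928685741325/1743 ≈ -1.5010e+13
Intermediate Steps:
Q(f, a) = -(-13 + a)/(42*(40 + f)) (Q(f, a) = ((a - 13)/(f + 40))/(-42) = ((-13 + a)/(40 + f))*(-1/42) = -(-13 + a)/(42*(40 + f)))
l(P) = 13/3486 + 3485*P/3486 (l(P) = P + (13 - P)/(42*(40 + 43)) = P + (1/42)*(13 - P)/83 = P + (1/42)*(1/83)*(13 - P) = P + (13/3486 - P/3486) = 13/3486 + 3485*P/3486)
(-4173547 + 482897)*(l(764) + 4066348) = (-4173547 + 482897)*((13/3486 + (3485/3486)*764) + 4066348) = -3690650*((13/3486 + 1331270/1743) + 4066348) = -3690650*(2662553/3486 + 4066348) = -3690650*14177951681/3486 = -26162928685741325/1743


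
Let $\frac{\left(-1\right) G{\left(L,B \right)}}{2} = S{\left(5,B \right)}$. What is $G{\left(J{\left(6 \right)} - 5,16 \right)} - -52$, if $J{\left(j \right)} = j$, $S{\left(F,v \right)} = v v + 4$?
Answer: $-468$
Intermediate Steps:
$S{\left(F,v \right)} = 4 + v^{2}$ ($S{\left(F,v \right)} = v^{2} + 4 = 4 + v^{2}$)
$G{\left(L,B \right)} = -8 - 2 B^{2}$ ($G{\left(L,B \right)} = - 2 \left(4 + B^{2}\right) = -8 - 2 B^{2}$)
$G{\left(J{\left(6 \right)} - 5,16 \right)} - -52 = \left(-8 - 2 \cdot 16^{2}\right) - -52 = \left(-8 - 512\right) + 52 = -520 + 52 = -468$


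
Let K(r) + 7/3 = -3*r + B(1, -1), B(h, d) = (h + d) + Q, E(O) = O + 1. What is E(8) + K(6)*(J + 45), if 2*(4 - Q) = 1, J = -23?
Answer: -1084/3 ≈ -361.33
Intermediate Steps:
E(O) = 1 + O
Q = 7/2 (Q = 4 - ½*1 = 4 - ½ = 7/2 ≈ 3.5000)
B(h, d) = 7/2 + d + h (B(h, d) = (h + d) + 7/2 = (d + h) + 7/2 = 7/2 + d + h)
K(r) = 7/6 - 3*r (K(r) = -7/3 + (-3*r + (7/2 - 1 + 1)) = -7/3 + (-3*r + 7/2) = -7/3 + (7/2 - 3*r) = 7/6 - 3*r)
E(8) + K(6)*(J + 45) = (1 + 8) + (7/6 - 3*6)*(-23 + 45) = 9 + (7/6 - 18)*22 = 9 - 101/6*22 = 9 - 1111/3 = -1084/3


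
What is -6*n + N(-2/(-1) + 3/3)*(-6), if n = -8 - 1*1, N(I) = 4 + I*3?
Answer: -24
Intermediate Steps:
N(I) = 4 + 3*I
n = -9 (n = -8 - 1 = -9)
-6*n + N(-2/(-1) + 3/3)*(-6) = -6*(-9) + (4 + 3*(-2/(-1) + 3/3))*(-6) = 54 + (4 + 3*(-2*(-1) + 3*(⅓)))*(-6) = 54 + (4 + 3*(2 + 1))*(-6) = 54 + (4 + 3*3)*(-6) = 54 + (4 + 9)*(-6) = 54 + 13*(-6) = 54 - 78 = -24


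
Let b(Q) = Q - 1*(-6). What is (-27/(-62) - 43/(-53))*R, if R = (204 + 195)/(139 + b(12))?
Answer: 1634703/515902 ≈ 3.1686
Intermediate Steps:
b(Q) = 6 + Q (b(Q) = Q + 6 = 6 + Q)
R = 399/157 (R = (204 + 195)/(139 + (6 + 12)) = 399/(139 + 18) = 399/157 ≈ 2.5414)
(-27/(-62) - 43/(-53))*R = (-27/(-62) - 43/(-53))*(399/157) = (-27*(-1/62) - 43*(-1/53))*(399/157) = (27/62 + 43/53)*(399/157) = (4097/3286)*(399/157) = 1634703/515902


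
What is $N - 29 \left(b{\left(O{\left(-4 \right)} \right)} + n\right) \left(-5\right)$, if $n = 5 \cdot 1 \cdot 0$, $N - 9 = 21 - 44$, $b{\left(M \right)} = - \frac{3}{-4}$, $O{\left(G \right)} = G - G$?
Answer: $\frac{379}{4} \approx 94.75$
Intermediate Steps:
$O{\left(G \right)} = 0$
$b{\left(M \right)} = \frac{3}{4}$ ($b{\left(M \right)} = \left(-3\right) \left(- \frac{1}{4}\right) = \frac{3}{4}$)
$N = -14$ ($N = 9 + \left(21 - 44\right) = 9 - 23 = -14$)
$n = 0$ ($n = 5 \cdot 0 = 0$)
$N - 29 \left(b{\left(O{\left(-4 \right)} \right)} + n\right) \left(-5\right) = -14 - 29 \left(\frac{3}{4} + 0\right) \left(-5\right) = -14 - 29 \cdot \frac{3}{4} \left(-5\right) = -14 - - \frac{435}{4} = -14 + \frac{435}{4} = \frac{379}{4}$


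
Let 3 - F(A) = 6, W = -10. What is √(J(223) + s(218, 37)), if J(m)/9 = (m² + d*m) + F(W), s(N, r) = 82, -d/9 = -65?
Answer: √1621711 ≈ 1273.5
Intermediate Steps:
d = 585 (d = -9*(-65) = 585)
F(A) = -3 (F(A) = 3 - 1*6 = 3 - 6 = -3)
J(m) = -27 + 9*m² + 5265*m (J(m) = 9*((m² + 585*m) - 3) = 9*(-3 + m² + 585*m) = -27 + 9*m² + 5265*m)
√(J(223) + s(218, 37)) = √((-27 + 9*223² + 5265*223) + 82) = √((-27 + 9*49729 + 1174095) + 82) = √((-27 + 447561 + 1174095) + 82) = √(1621629 + 82) = √1621711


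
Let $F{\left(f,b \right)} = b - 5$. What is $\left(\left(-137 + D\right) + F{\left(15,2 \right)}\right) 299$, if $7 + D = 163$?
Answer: $4784$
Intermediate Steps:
$D = 156$ ($D = -7 + 163 = 156$)
$F{\left(f,b \right)} = -5 + b$
$\left(\left(-137 + D\right) + F{\left(15,2 \right)}\right) 299 = \left(\left(-137 + 156\right) + \left(-5 + 2\right)\right) 299 = \left(19 - 3\right) 299 = 16 \cdot 299 = 4784$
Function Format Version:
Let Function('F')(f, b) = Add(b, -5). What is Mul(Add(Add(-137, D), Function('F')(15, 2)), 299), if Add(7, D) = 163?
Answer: 4784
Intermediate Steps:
D = 156 (D = Add(-7, 163) = 156)
Function('F')(f, b) = Add(-5, b)
Mul(Add(Add(-137, D), Function('F')(15, 2)), 299) = Mul(Add(Add(-137, 156), Add(-5, 2)), 299) = Mul(Add(19, -3), 299) = Mul(16, 299) = 4784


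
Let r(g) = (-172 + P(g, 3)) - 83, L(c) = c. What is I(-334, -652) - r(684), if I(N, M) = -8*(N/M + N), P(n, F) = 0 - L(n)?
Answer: 587925/163 ≈ 3606.9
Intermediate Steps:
P(n, F) = -n (P(n, F) = 0 - n = -n)
I(N, M) = -8*N - 8*N/M (I(N, M) = -8*(N + N/M) = -8*N - 8*N/M)
r(g) = -255 - g (r(g) = (-172 - g) - 83 = -255 - g)
I(-334, -652) - r(684) = -8*(-334)*(1 - 652)/(-652) - (-255 - 1*684) = -8*(-334)*(-1/652)*(-651) - (-255 - 684) = 434868/163 - 1*(-939) = 434868/163 + 939 = 587925/163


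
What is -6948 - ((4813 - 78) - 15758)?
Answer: 4075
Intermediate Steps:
-6948 - ((4813 - 78) - 15758) = -6948 - (4735 - 15758) = -6948 - 1*(-11023) = -6948 + 11023 = 4075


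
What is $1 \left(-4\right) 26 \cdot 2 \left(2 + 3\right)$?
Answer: $-1040$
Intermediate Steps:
$1 \left(-4\right) 26 \cdot 2 \left(2 + 3\right) = \left(-4\right) 26 \cdot 2 \cdot 5 = \left(-104\right) 10 = -1040$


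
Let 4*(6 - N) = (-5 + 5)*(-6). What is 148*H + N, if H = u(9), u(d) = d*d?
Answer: 11994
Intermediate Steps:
u(d) = d²
N = 6 (N = 6 - (-5 + 5)*(-6)/4 = 6 - 0*(-6) = 6 - ¼*0 = 6 + 0 = 6)
H = 81 (H = 9² = 81)
148*H + N = 148*81 + 6 = 11988 + 6 = 11994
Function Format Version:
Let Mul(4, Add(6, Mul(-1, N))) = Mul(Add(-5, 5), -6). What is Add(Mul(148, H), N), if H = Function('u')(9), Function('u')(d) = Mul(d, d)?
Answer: 11994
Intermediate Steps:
Function('u')(d) = Pow(d, 2)
N = 6 (N = Add(6, Mul(Rational(-1, 4), Mul(Add(-5, 5), -6))) = Add(6, Mul(Rational(-1, 4), Mul(0, -6))) = Add(6, Mul(Rational(-1, 4), 0)) = Add(6, 0) = 6)
H = 81 (H = Pow(9, 2) = 81)
Add(Mul(148, H), N) = Add(Mul(148, 81), 6) = Add(11988, 6) = 11994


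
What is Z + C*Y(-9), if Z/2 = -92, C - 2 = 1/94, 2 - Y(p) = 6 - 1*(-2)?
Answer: -9215/47 ≈ -196.06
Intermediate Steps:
Y(p) = -6 (Y(p) = 2 - (6 - 1*(-2)) = 2 - (6 + 2) = 2 - 1*8 = 2 - 8 = -6)
C = 189/94 (C = 2 + 1/94 = 189/94 ≈ 2.0106)
Z = -184 (Z = 2*(-92) = -184)
Z + C*Y(-9) = -184 + (189/94)*(-6) = -184 - 567/47 = -9215/47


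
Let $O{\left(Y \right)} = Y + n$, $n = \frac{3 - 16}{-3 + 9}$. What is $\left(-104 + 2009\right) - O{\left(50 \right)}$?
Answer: $\frac{11143}{6} \approx 1857.2$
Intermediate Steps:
$n = - \frac{13}{6} \approx -2.1667$
$O{\left(Y \right)} = - \frac{13}{6} + Y$ ($O{\left(Y \right)} = Y - \frac{13}{6} = - \frac{13}{6} + Y$)
$\left(-104 + 2009\right) - O{\left(50 \right)} = \left(-104 + 2009\right) - \left(- \frac{13}{6} + 50\right) = 1905 - \frac{287}{6} = \frac{11143}{6}$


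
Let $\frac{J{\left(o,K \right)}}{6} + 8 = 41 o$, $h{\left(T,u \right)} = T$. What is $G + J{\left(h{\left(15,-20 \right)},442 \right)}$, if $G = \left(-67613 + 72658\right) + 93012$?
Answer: $101699$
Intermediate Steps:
$J{\left(o,K \right)} = -48 + 246 o$ ($J{\left(o,K \right)} = -48 + 6 \cdot 41 o = -48 + 246 o$)
$G = 98057$ ($G = 5045 + 93012 = 98057$)
$G + J{\left(h{\left(15,-20 \right)},442 \right)} = 98057 + \left(-48 + 246 \cdot 15\right) = 98057 + \left(-48 + 3690\right) = 98057 + 3642 = 101699$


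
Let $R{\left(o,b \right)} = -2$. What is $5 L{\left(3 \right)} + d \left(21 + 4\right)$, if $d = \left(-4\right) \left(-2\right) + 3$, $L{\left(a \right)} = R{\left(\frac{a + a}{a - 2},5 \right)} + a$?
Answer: $280$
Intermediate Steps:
$L{\left(a \right)} = -2 + a$
$d = 11$ ($d = 8 + 3 = 11$)
$5 L{\left(3 \right)} + d \left(21 + 4\right) = 5 \left(-2 + 3\right) + 11 \left(21 + 4\right) = 5 \cdot 1 + 11 \cdot 25 = 5 + 275 = 280$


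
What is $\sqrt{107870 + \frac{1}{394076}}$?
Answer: $\frac{\sqrt{4187942015502799}}{197038} \approx 328.44$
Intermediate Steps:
$\sqrt{107870 + \frac{1}{394076}} = \sqrt{\frac{42508978121}{394076}} = \frac{\sqrt{4187942015502799}}{197038}$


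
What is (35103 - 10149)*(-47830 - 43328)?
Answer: -2274756732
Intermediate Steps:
(35103 - 10149)*(-47830 - 43328) = 24954*(-91158) = -2274756732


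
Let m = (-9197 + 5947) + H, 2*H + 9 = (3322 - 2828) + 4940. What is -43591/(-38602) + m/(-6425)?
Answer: 6016415/4960357 ≈ 1.2129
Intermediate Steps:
H = 5425/2 (H = -9/2 + ((3322 - 2828) + 4940)/2 = -9/2 + (494 + 4940)/2 = -9/2 + (1/2)*5434 = -9/2 + 2717 = 5425/2 ≈ 2712.5)
m = -1075/2 (m = (-9197 + 5947) + 5425/2 = -3250 + 5425/2 = -1075/2 ≈ -537.50)
-43591/(-38602) + m/(-6425) = -43591/(-38602) - 1075/2/(-6425) = -43591*(-1/38602) - 1075/2*(-1/6425) = 43591/38602 + 43/514 = 6016415/4960357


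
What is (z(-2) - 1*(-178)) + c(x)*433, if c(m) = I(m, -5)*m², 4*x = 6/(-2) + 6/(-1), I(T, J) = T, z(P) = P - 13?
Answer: -305225/64 ≈ -4769.1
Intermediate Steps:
z(P) = -13 + P
x = -9/4 (x = (6/(-2) + 6/(-1))/4 = (6*(-½) + 6*(-1))/4 = (-3 - 6)/4 = (¼)*(-9) = -9/4 ≈ -2.2500)
c(m) = m³ (c(m) = m*m² = m³)
(z(-2) - 1*(-178)) + c(x)*433 = ((-13 - 2) - 1*(-178)) + (-9/4)³*433 = (-15 + 178) - 729/64*433 = 163 - 315657/64 = -305225/64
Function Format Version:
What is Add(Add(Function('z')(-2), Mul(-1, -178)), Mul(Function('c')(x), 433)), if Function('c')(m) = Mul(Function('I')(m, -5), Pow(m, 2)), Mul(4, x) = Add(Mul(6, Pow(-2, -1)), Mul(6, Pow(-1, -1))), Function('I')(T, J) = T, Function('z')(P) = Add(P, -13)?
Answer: Rational(-305225, 64) ≈ -4769.1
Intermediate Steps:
Function('z')(P) = Add(-13, P)
x = Rational(-9, 4) (x = Mul(Rational(1, 4), Add(Mul(6, Pow(-2, -1)), Mul(6, Pow(-1, -1)))) = Mul(Rational(1, 4), Add(Mul(6, Rational(-1, 2)), Mul(6, -1))) = Mul(Rational(1, 4), Add(-3, -6)) = Mul(Rational(1, 4), -9) = Rational(-9, 4) ≈ -2.2500)
Function('c')(m) = Pow(m, 3) (Function('c')(m) = Mul(m, Pow(m, 2)) = Pow(m, 3))
Add(Add(Function('z')(-2), Mul(-1, -178)), Mul(Function('c')(x), 433)) = Add(Add(Add(-13, -2), Mul(-1, -178)), Mul(Pow(Rational(-9, 4), 3), 433)) = Add(Add(-15, 178), Mul(Rational(-729, 64), 433)) = Add(163, Rational(-315657, 64)) = Rational(-305225, 64)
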